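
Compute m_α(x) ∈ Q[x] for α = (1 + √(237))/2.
m_α(x) = x^2 - x - 59

From 2α - 1 = √(237), squaring gives (2α - 1)^2 = 237, i.e. 4α^2 - 4α + 1 = 237, so α^2 - α + (1 - 237)/4 = 0. Since 237 ≡ 1 (mod 4), (1 - 237)/4 = -59 ∈ Z. The polynomial x^2 - x - 59 has discriminant 1 - 4·(-59) = 237, which is not a perfect square in Q (d = 237 is squarefree and ≠ 1), so x^2 - x - 59 is irreducible over Q. It is the minimal polynomial of α.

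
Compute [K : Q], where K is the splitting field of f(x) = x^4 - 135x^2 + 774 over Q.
[K : Q] = 4

Solving the quadratic in x^2: x^2 = (135 ± √(135^2 - 4·774))/2 = (135 ± √15129)/2 = (135 ± 123)/2, giving x^2 = 6 or x^2 = 129. So f(x) = (x^2 - 6)(x^2 - 129) and the roots of f are ±√6, ±√129. Hence the splitting field is K = Q(√6, √129). Since 6 and 129 are distinct squarefree integers > 1, their product 774 is not a perfect square, so √129 ∉ Q(√6). By the tower law [K:Q] = [Q(√6,√129):Q(√6)] · [Q(√6):Q] = 2 · 2 = 4.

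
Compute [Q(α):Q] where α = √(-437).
[Q(α):Q] = 2

[Q(α):Q] equals the degree of the minimal polynomial of α. Here α^2 = -437 and x^2 + 437 is irreducible (d = -437 is squarefree, ≠ 1, hence not a square), so deg(m_α) = 2. Thus [Q(α):Q] = 2.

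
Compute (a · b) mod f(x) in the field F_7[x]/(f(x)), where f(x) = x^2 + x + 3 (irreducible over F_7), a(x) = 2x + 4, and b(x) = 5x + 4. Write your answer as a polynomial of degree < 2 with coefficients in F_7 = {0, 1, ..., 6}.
a · b ≡ 4x (mod f(x))

Multiply in F_7[x]: a(x)·b(x) = (2x + 4)·(5x + 4) = 3x^2 + 2. This has degree ≥ 2, so divide by f(x) over F_7: 3x^2 + 2 = (3)·(x^2 + x + 3) + (4x). Hence a·b ≡ 4x (mod f). (F_7[x]/(f) is a field with 7^2 = 49 elements since f is irreducible of degree 2.)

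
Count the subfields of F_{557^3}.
F_{557^3} has 2 subfields

The subfields of F_{p^n} are exactly the fields F_{p^d} for d | n (each is the fixed field of the unique index-d subgroup of Gal(F_{p^n}/F_p) ≅ Z/nZ). The divisors of n = 3 are {1, 3}, giving 2 subfields: F_{557^1}, F_{557^3}.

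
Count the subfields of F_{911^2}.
F_{911^2} has 2 subfields

The subfields of F_{p^n} are exactly the fields F_{p^d} for d | n (each is the fixed field of the unique index-d subgroup of Gal(F_{p^n}/F_p) ≅ Z/nZ). The divisors of n = 2 are {1, 2}, giving 2 subfields: F_{911^1}, F_{911^2}.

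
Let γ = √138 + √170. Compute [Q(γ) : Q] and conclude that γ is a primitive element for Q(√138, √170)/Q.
[Q(γ) : Q] = 4 (equivalently, Q(γ) = Q(√138, √170))

Obviously Q(γ) ⊆ Q(√138, √170), and [Q(√138, √170):Q] = 4 (since 138, 170 are distinct squarefree integers > 1 with 23460 not a perfect square). To show equality we compute the minimal polynomial of γ. From γ = √138 + √170: γ^2 = 138 + 2√(23460) + 170 = 308 + 2√(23460), so γ^2 - 308 = 2√(23460); squaring, (γ^2 - 308)^2 = 4·23460, i.e. γ^4 - 616γ^2 + 94864 - 93840 = 0, i.e. γ^4 - 616γ^2 + 1024 = 0. So γ is a root of x^4 - 616x^2 + 1024. This polynomial is irreducible over Q: it has no rational root (each ±√138 ± √170 is irrational), and any factorization into two quadratics over Q would force √(23460) ∈ Q (pairing opposite roots) or √138, √170 ∈ Q (other pairings), all impossible. Hence [Q(γ):Q] = 4 = [Q(√138, √170):Q], so Q(γ) = Q(√138, √170).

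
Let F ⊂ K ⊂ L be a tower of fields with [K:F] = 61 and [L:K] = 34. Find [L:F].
[L:F] = 2074

The tower law says that for any tower of field extensions F ⊂ K ⊂ L with finite degrees, [L:F] = [L:K] · [K:F]. Here this gives [L:F] = 34 · 61 = 2074.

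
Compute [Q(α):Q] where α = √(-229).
[Q(α):Q] = 2

[Q(α):Q] equals the degree of the minimal polynomial of α. Here α^2 = -229 and x^2 + 229 is irreducible (d = -229 is squarefree, ≠ 1, hence not a square), so deg(m_α) = 2. Thus [Q(α):Q] = 2.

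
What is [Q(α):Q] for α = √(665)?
[Q(α):Q] = 2

[Q(α):Q] equals the degree of the minimal polynomial of α. Here α^2 = 665 and x^2 - 665 is irreducible (d = 665 is squarefree, ≠ 1, hence not a square), so deg(m_α) = 2. Thus [Q(α):Q] = 2.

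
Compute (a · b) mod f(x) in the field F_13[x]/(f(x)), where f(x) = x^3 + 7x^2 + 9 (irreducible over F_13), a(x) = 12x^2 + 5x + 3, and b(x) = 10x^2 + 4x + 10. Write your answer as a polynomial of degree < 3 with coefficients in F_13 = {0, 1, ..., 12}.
a · b ≡ 8x^2 + 9x (mod f(x))

Multiply in F_13[x]: a(x)·b(x) = (12x^2 + 5x + 3)·(10x^2 + 4x + 10) = 3x^4 + 7x^3 + x^2 + 10x + 4. This has degree ≥ 3, so divide by f(x) over F_13: 3x^4 + 7x^3 + x^2 + 10x + 4 = (3x + 12)·(x^3 + 7x^2 + 9) + (8x^2 + 9x). Hence a·b ≡ 8x^2 + 9x (mod f). (F_13[x]/(f) is a field with 13^3 = 2197 elements since f is irreducible of degree 3.)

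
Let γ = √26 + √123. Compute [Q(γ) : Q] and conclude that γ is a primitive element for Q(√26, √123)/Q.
[Q(γ) : Q] = 4 (equivalently, Q(γ) = Q(√26, √123))

Obviously Q(γ) ⊆ Q(√26, √123), and [Q(√26, √123):Q] = 4 (since 26, 123 are distinct squarefree integers > 1 with 3198 not a perfect square). To show equality we compute the minimal polynomial of γ. From γ = √26 + √123: γ^2 = 26 + 2√(3198) + 123 = 149 + 2√(3198), so γ^2 - 149 = 2√(3198); squaring, (γ^2 - 149)^2 = 4·3198, i.e. γ^4 - 298γ^2 + 22201 - 12792 = 0, i.e. γ^4 - 298γ^2 + 9409 = 0. So γ is a root of x^4 - 298x^2 + 9409. This polynomial is irreducible over Q: it has no rational root (each ±√26 ± √123 is irrational), and any factorization into two quadratics over Q would force √(3198) ∈ Q (pairing opposite roots) or √26, √123 ∈ Q (other pairings), all impossible. Hence [Q(γ):Q] = 4 = [Q(√26, √123):Q], so Q(γ) = Q(√26, √123).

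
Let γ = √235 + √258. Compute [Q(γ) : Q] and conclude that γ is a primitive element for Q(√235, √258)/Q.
[Q(γ) : Q] = 4 (equivalently, Q(γ) = Q(√235, √258))

Obviously Q(γ) ⊆ Q(√235, √258), and [Q(√235, √258):Q] = 4 (since 235, 258 are distinct squarefree integers > 1 with 60630 not a perfect square). To show equality we compute the minimal polynomial of γ. From γ = √235 + √258: γ^2 = 235 + 2√(60630) + 258 = 493 + 2√(60630), so γ^2 - 493 = 2√(60630); squaring, (γ^2 - 493)^2 = 4·60630, i.e. γ^4 - 986γ^2 + 243049 - 242520 = 0, i.e. γ^4 - 986γ^2 + 529 = 0. So γ is a root of x^4 - 986x^2 + 529. This polynomial is irreducible over Q: it has no rational root (each ±√235 ± √258 is irrational), and any factorization into two quadratics over Q would force √(60630) ∈ Q (pairing opposite roots) or √235, √258 ∈ Q (other pairings), all impossible. Hence [Q(γ):Q] = 4 = [Q(√235, √258):Q], so Q(γ) = Q(√235, √258).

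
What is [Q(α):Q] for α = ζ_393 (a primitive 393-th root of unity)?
[Q(α):Q] = 260

The minimal polynomial of ζ_393 over Q is the 393-th cyclotomic polynomial Φ_393(x), which is irreducible over Q and has degree φ(393) = 260. Hence [Q(α):Q] = φ(393) = 260.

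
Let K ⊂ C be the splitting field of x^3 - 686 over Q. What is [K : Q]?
[K : Q] = 6

The roots of x^3 - 686 are ∛686, ω∛686, ω^2∛686 where ω = e^(2πi/3) is a primitive cube root of unity, so K = Q(∛686, ω). Now [Q(∛686):Q] = 3 (since 686 is not a perfect cube, x^3 - 686 is irreducible) and [Q(ω):Q] = 2. Both 2 and 3 divide [K:Q], and [K:Q] ≤ 3·2 = 6, so [K:Q] = 6. (Equivalently: Q(∛686) ⊂ R but ω ∉ R, so [K : Q(∛686)] = 2.)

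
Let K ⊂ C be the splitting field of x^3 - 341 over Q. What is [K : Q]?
[K : Q] = 6

The roots of x^3 - 341 are ∛341, ω∛341, ω^2∛341 where ω = e^(2πi/3) is a primitive cube root of unity, so K = Q(∛341, ω). Now [Q(∛341):Q] = 3 (since 341 is not a perfect cube, x^3 - 341 is irreducible) and [Q(ω):Q] = 2. Both 2 and 3 divide [K:Q], and [K:Q] ≤ 3·2 = 6, so [K:Q] = 6. (Equivalently: Q(∛341) ⊂ R but ω ∉ R, so [K : Q(∛341)] = 2.)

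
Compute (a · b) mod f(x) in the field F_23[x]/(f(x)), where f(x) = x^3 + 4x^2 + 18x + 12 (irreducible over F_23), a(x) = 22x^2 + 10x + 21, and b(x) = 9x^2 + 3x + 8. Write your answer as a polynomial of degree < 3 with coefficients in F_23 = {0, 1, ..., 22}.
a · b ≡ 19x^2 + 15x + 3 (mod f(x))

Multiply in F_23[x]: a(x)·b(x) = (22x^2 + 10x + 21)·(9x^2 + 3x + 8) = 14x^4 + 18x^3 + 4x^2 + 5x + 7. This has degree ≥ 3, so divide by f(x) over F_23: 14x^4 + 18x^3 + 4x^2 + 5x + 7 = (14x + 8)·(x^3 + 4x^2 + 18x + 12) + (19x^2 + 15x + 3). Hence a·b ≡ 19x^2 + 15x + 3 (mod f). (F_23[x]/(f) is a field with 23^3 = 12167 elements since f is irreducible of degree 3.)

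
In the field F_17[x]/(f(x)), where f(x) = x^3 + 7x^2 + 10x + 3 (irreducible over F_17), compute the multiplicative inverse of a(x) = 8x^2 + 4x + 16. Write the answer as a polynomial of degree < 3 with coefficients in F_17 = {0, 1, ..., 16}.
a(x)^(-1) ≡ 16x^2 + 7x + 15 (mod f(x))

Since f is irreducible over F_17, F_17[x]/(f) is a field and a(x) ≠ 0 has an inverse. Apply the extended Euclidean algorithm to f(x) and a(x) in F_17[x]: f(x) = (15x + 4)·a(x) + (9x + 7);  a(x) = (16x + 5)·(9x + 7) + (15). The last nonzero remainder is the constant 15 = gcd(f, a) in F_17. Back-substituting through the division chain expresses 15 = s(x)·a(x) + t(x)·f(x) with s(x) ≡ 2x^2 + 3x + 4 (mod f), so (2x^2 + 3x + 4)·a(x) ≡ 15 (mod f). Multiplying by 15^(-1) ≡ 8 in F_17 gives a(x)^(-1) ≡ 8·(2x^2 + 3x + 4) ≡ 16x^2 + 7x + 15 (mod f). Check: (8x^2 + 4x + 16)·(16x^2 + 7x + 15) = 9x^4 + x^3 + 13x^2 + 2x + 2 ≡ 1 (mod x^3 + 7x^2 + 10x + 3).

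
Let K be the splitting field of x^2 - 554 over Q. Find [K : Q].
[K : Q] = 2

f(x) = x^2 - 554 factors as (x - √554)(x + √554). The splitting field is K = Q(√554). Since 554 is squarefree and > 1, it is not a perfect square, so x^2 - 554 is irreducible over Q and [Q(√554) : Q] = 2. Hence [K : Q] = 2.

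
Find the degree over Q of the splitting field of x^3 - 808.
[K : Q] = 6

The roots of x^3 - 808 are ∛808, ω∛808, ω^2∛808 where ω = e^(2πi/3) is a primitive cube root of unity, so K = Q(∛808, ω). Now [Q(∛808):Q] = 3 (since 808 is not a perfect cube, x^3 - 808 is irreducible) and [Q(ω):Q] = 2. Both 2 and 3 divide [K:Q], and [K:Q] ≤ 3·2 = 6, so [K:Q] = 6. (Equivalently: Q(∛808) ⊂ R but ω ∉ R, so [K : Q(∛808)] = 2.)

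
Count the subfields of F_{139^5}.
F_{139^5} has 2 subfields

The subfields of F_{p^n} are exactly the fields F_{p^d} for d | n (each is the fixed field of the unique index-d subgroup of Gal(F_{p^n}/F_p) ≅ Z/nZ). The divisors of n = 5 are {1, 5}, giving 2 subfields: F_{139^1}, F_{139^5}.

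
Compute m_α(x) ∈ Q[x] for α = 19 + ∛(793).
m_α(x) = x^3 - 57x^2 + 1083x - 7652

Set β = α - 19 = ∛(793), so β^3 = 793. Then (α - 19)^3 - 793 = 0, i.e. α is a root of g(x) = (x - 19)^3 - 793 = x^3 - 57x^2 + 1083x - 7652. Since g(x) = h(x - 19) where h(x) = x^3 - 793, and h is irreducible over Q (because 793 is not a perfect cube, so h has no rational root, and a monic cubic with no rational root is irreducible), g is also irreducible (irreducibility is preserved under the substitution x → x - 19). Hence m_α(x) = x^3 - 57x^2 + 1083x - 7652.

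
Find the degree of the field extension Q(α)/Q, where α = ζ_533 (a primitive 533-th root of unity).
[Q(α):Q] = 480

The minimal polynomial of ζ_533 over Q is the 533-th cyclotomic polynomial Φ_533(x), which is irreducible over Q and has degree φ(533) = 480. Hence [Q(α):Q] = φ(533) = 480.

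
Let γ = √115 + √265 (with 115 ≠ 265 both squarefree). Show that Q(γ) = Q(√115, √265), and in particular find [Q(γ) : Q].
[Q(γ) : Q] = 4 (equivalently, Q(γ) = Q(√115, √265))

Obviously Q(γ) ⊆ Q(√115, √265), and [Q(√115, √265):Q] = 4 (since 115, 265 are distinct squarefree integers > 1 with 30475 not a perfect square). To show equality we compute the minimal polynomial of γ. From γ = √115 + √265: γ^2 = 115 + 2√(30475) + 265 = 380 + 2√(30475), so γ^2 - 380 = 2√(30475); squaring, (γ^2 - 380)^2 = 4·30475, i.e. γ^4 - 760γ^2 + 144400 - 121900 = 0, i.e. γ^4 - 760γ^2 + 22500 = 0. So γ is a root of x^4 - 760x^2 + 22500. This polynomial is irreducible over Q: it has no rational root (each ±√115 ± √265 is irrational), and any factorization into two quadratics over Q would force √(30475) ∈ Q (pairing opposite roots) or √115, √265 ∈ Q (other pairings), all impossible. Hence [Q(γ):Q] = 4 = [Q(√115, √265):Q], so Q(γ) = Q(√115, √265).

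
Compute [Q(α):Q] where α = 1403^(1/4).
[Q(α):Q] = 4

α is a root of x^4 - 1403. By Eisenstein's criterion at the prime p = 23 (which divides the constant term 1403 but p^2 = 529 does not, since 1403 is squarefree), x^4 - 1403 is irreducible over Q. Hence [Q(α):Q] = 4.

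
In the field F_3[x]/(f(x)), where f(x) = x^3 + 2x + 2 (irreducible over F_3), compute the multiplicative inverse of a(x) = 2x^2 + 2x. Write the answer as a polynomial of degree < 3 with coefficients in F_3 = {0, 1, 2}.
a(x)^(-1) ≡ 2x + 1 (mod f(x))

Since f is irreducible over F_3, F_3[x]/(f) is a field and a(x) ≠ 0 has an inverse. Apply the extended Euclidean algorithm to f(x) and a(x) in F_3[x]: f(x) = (2x + 1)·a(x) + (2). The last nonzero remainder is the constant 2 = gcd(f, a) in F_3. Back-substituting through the division chain expresses 2 = s(x)·a(x) + t(x)·f(x) with s(x) ≡ x + 2 (mod f), so (x + 2)·a(x) ≡ 2 (mod f). Multiplying by 2^(-1) ≡ 2 in F_3 gives a(x)^(-1) ≡ 2·(x + 2) ≡ 2x + 1 (mod f). Check: (2x^2 + 2x)·(2x + 1) = x^3 + 2x ≡ 1 (mod x^3 + 2x + 2).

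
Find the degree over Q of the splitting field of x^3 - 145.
[K : Q] = 6

The roots of x^3 - 145 are ∛145, ω∛145, ω^2∛145 where ω = e^(2πi/3) is a primitive cube root of unity, so K = Q(∛145, ω). Now [Q(∛145):Q] = 3 (since 145 is not a perfect cube, x^3 - 145 is irreducible) and [Q(ω):Q] = 2. Both 2 and 3 divide [K:Q], and [K:Q] ≤ 3·2 = 6, so [K:Q] = 6. (Equivalently: Q(∛145) ⊂ R but ω ∉ R, so [K : Q(∛145)] = 2.)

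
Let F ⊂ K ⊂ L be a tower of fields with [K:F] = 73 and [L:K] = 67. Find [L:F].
[L:F] = 4891

The tower law says that for any tower of field extensions F ⊂ K ⊂ L with finite degrees, [L:F] = [L:K] · [K:F]. Here this gives [L:F] = 67 · 73 = 4891.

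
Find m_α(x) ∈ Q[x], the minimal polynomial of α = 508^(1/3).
m_α(x) = x^3 - 508

α satisfies α^3 = 508, so x^3 - 508 annihilates α. By the rational root test, a rational root p/q (in lowest terms) of x^3 - 508 would satisfy p^3 = 508 q^3, forcing q = 1 and p^3 = 508; but 508 is not a perfect cube, contradiction. A monic cubic over Q with no rational root is irreducible (any nontrivial factorization would include a linear factor). Hence x^3 - 508 is the minimal polynomial of α, and in particular [Q(α):Q] = 3.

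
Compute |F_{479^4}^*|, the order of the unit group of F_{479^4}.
|F_{479^4}^*| = 52643172480

F_{479^4} has 479^4 = 52643172481 elements; its multiplicative group consists of all nonzero elements, so |F_{479^4}^*| = 52643172481 - 1 = 52643172480. (It is cyclic since any finite subgroup of the multiplicative group of a field is cyclic.)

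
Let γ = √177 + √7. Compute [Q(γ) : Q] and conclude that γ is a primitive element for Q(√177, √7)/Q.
[Q(γ) : Q] = 4 (equivalently, Q(γ) = Q(√177, √7))

Obviously Q(γ) ⊆ Q(√177, √7), and [Q(√177, √7):Q] = 4 (since 177, 7 are distinct squarefree integers > 1 with 1239 not a perfect square). To show equality we compute the minimal polynomial of γ. From γ = √177 + √7: γ^2 = 177 + 2√(1239) + 7 = 184 + 2√(1239), so γ^2 - 184 = 2√(1239); squaring, (γ^2 - 184)^2 = 4·1239, i.e. γ^4 - 368γ^2 + 33856 - 4956 = 0, i.e. γ^4 - 368γ^2 + 28900 = 0. So γ is a root of x^4 - 368x^2 + 28900. This polynomial is irreducible over Q: it has no rational root (each ±√177 ± √7 is irrational), and any factorization into two quadratics over Q would force √(1239) ∈ Q (pairing opposite roots) or √177, √7 ∈ Q (other pairings), all impossible. Hence [Q(γ):Q] = 4 = [Q(√177, √7):Q], so Q(γ) = Q(√177, √7).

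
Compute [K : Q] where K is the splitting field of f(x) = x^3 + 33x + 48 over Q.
[K : Q] = 6

By the rational root test, any rational root of the monic integer polynomial f(x) = x^3 + 33x + 48 must be an integer dividing the constant term 48, i.e. one of ±{1, 2, 3, 4, 6, 8, 12, 16, 24, 48}. Evaluating: f(1) = 82, f(-1) = 14, f(2) = 122, f(-2) = -26, f(3) = 174, f(-3) = -78, f(4) = 244, f(-4) = -148, f(6) = 462, f(-6) = -366, f(8) = 824, f(-8) = -728, f(12) = 2172, f(-12) = -2076, f(16) = 4672, f(-16) = -4576, f(24) = 14664, f(-24) = -14568, f(48) = 112224, f(-48) = -112128; none is 0, so f has no rational root and is therefore irreducible over Q (a cubic with no linear factor over a field is irreducible). For an irreducible cubic, the Galois group is A_3 or S_3 according as the discriminant disc(f) = -4a^3 - 27b^2 = -4·(33)^3 - 27·(48)^2 = -205956 is or is not a square in Q. Here disc(f) = -205956 is not a perfect square in Q, so the Galois group of f over Q is not contained in A_3 and must be all of S_3. The splitting field has degree |S_3| = 6 over Q, so [K : Q] = 6.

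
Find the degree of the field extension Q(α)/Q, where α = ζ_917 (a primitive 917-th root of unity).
[Q(α):Q] = 780

The minimal polynomial of ζ_917 over Q is the 917-th cyclotomic polynomial Φ_917(x), which is irreducible over Q and has degree φ(917) = 780. Hence [Q(α):Q] = φ(917) = 780.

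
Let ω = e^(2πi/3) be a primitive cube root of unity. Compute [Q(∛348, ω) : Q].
[Q(∛348, ω) : Q] = 6

[Q(∛348):Q] = 3 (min poly x^3 - 348, irreducible since 348 is not a perfect cube). [Q(ω):Q] = 2 (min poly x^2 + x + 1). Since Q(∛348) ⊂ R and ω ∉ R, we have ω ∉ Q(∛348), so x^2 + x + 1 remains irreducible over Q(∛348) and [Q(∛348, ω) : Q(∛348)] = 2. By the tower law, [Q(∛348, ω) : Q] = 3 · 2 = 6. (In fact Q(∛348, ω) is the splitting field of x^3 - 348 over Q.)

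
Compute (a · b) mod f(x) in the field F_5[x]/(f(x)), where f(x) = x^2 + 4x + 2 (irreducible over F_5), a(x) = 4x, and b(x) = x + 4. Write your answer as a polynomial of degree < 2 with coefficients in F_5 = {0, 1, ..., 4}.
a · b ≡ 2 (mod f(x))

Multiply in F_5[x]: a(x)·b(x) = (4x)·(x + 4) = 4x^2 + x. This has degree ≥ 2, so divide by f(x) over F_5: 4x^2 + x = (4)·(x^2 + 4x + 2) + (2). Hence a·b ≡ 2 (mod f). (F_5[x]/(f) is a field with 5^2 = 25 elements since f is irreducible of degree 2.)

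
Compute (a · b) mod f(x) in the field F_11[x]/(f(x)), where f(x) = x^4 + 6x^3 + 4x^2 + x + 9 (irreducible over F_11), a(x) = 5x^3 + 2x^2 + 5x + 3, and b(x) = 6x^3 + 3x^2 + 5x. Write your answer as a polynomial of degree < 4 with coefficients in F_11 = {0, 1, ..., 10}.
a · b ≡ 3x^3 + x^2 + 5x + 2 (mod f(x))

Multiply in F_11[x]: a(x)·b(x) = (5x^3 + 2x^2 + 5x + 3)·(6x^3 + 3x^2 + 5x) = 8x^6 + 5x^5 + 6x^4 + 10x^3 + x^2 + 4x. This has degree ≥ 4, so divide by f(x) over F_11: 8x^6 + 5x^5 + 6x^4 + 10x^3 + x^2 + 4x = (8x^2 + x + 1)·(x^4 + 6x^3 + 4x^2 + x + 9) + (3x^3 + x^2 + 5x + 2). Hence a·b ≡ 3x^3 + x^2 + 5x + 2 (mod f). (F_11[x]/(f) is a field with 11^4 = 14641 elements since f is irreducible of degree 4.)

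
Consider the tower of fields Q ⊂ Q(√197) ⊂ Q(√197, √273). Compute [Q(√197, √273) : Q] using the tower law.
[Q(√197, √273) : Q] = 4

[Q(√197):Q] = 2 (min poly x^2 - 197, irreducible since 197 is squarefree > 1). For the top step, suppose √273 ∈ Q(√197), say √273 = c + d√197 with c, d ∈ Q. Squaring: 273 = c^2 + 197d^2 + 2cd√197. Since √197 ∉ Q this forces 2cd = 0. If d = 0 then √273 = c ∈ Q, contradicting 273 squarefree > 1. If c = 0 then 273 = 197d^2, so 197·273 = (197d)^2 is a perfect square in Q — but 197·273 = 53781 is not a perfect square (since 197 and 273 are distinct squarefree integers). Contradiction. Hence √273 ∉ Q(√197), so x^2 - 273 stays irreducible over Q(√197) and [Q(√197, √273) : Q(√197)] = 2. By the tower law, [Q(√197, √273) : Q] = 2 · 2 = 4.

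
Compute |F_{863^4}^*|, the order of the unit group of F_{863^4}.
|F_{863^4}^*| = 554680863360

F_{863^4} has 863^4 = 554680863361 elements; its multiplicative group consists of all nonzero elements, so |F_{863^4}^*| = 554680863361 - 1 = 554680863360. (It is cyclic since any finite subgroup of the multiplicative group of a field is cyclic.)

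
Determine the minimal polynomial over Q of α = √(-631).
m_α(x) = x^2 + 631

α satisfies α^2 + 631 = 0, so x^2 + 631 annihilates α. Since d = -631 is squarefree and ≠ 1, it is not a perfect square in Q, so x^2 + 631 has no rational root and is therefore irreducible over Q (a degree-2 polynomial over a field is irreducible iff it has no root). Hence m_α(x) = x^2 + 631.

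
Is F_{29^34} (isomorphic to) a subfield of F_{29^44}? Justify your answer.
No: F_{29^34} is not a subfield of F_{29^44}

F_{p^m} embeds in F_{p^n} iff m | n. Here 34 ∤ 44 (since 44 = 1·34 + 10 with remainder 10 ≠ 0), so F_{29^34} is not a subfield of F_{29^44}. Equivalently: if it were, the tower law would give 34 = [F_{29^34}:F_29] dividing [F_{29^44}:F_29] = 44, contradiction.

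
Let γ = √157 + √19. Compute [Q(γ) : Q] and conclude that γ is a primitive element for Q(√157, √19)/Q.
[Q(γ) : Q] = 4 (equivalently, Q(γ) = Q(√157, √19))

Obviously Q(γ) ⊆ Q(√157, √19), and [Q(√157, √19):Q] = 4 (since 157, 19 are distinct squarefree integers > 1 with 2983 not a perfect square). To show equality we compute the minimal polynomial of γ. From γ = √157 + √19: γ^2 = 157 + 2√(2983) + 19 = 176 + 2√(2983), so γ^2 - 176 = 2√(2983); squaring, (γ^2 - 176)^2 = 4·2983, i.e. γ^4 - 352γ^2 + 30976 - 11932 = 0, i.e. γ^4 - 352γ^2 + 19044 = 0. So γ is a root of x^4 - 352x^2 + 19044. This polynomial is irreducible over Q: it has no rational root (each ±√157 ± √19 is irrational), and any factorization into two quadratics over Q would force √(2983) ∈ Q (pairing opposite roots) or √157, √19 ∈ Q (other pairings), all impossible. Hence [Q(γ):Q] = 4 = [Q(√157, √19):Q], so Q(γ) = Q(√157, √19).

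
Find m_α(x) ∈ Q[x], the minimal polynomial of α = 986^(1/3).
m_α(x) = x^3 - 986

α satisfies α^3 = 986, so x^3 - 986 annihilates α. By the rational root test, a rational root p/q (in lowest terms) of x^3 - 986 would satisfy p^3 = 986 q^3, forcing q = 1 and p^3 = 986; but 986 is not a perfect cube, contradiction. A monic cubic over Q with no rational root is irreducible (any nontrivial factorization would include a linear factor). Hence x^3 - 986 is the minimal polynomial of α, and in particular [Q(α):Q] = 3.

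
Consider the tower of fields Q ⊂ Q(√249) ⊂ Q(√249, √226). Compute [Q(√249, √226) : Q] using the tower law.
[Q(√249, √226) : Q] = 4

[Q(√249):Q] = 2 (min poly x^2 - 249, irreducible since 249 is squarefree > 1). For the top step, suppose √226 ∈ Q(√249), say √226 = c + d√249 with c, d ∈ Q. Squaring: 226 = c^2 + 249d^2 + 2cd√249. Since √249 ∉ Q this forces 2cd = 0. If d = 0 then √226 = c ∈ Q, contradicting 226 squarefree > 1. If c = 0 then 226 = 249d^2, so 249·226 = (249d)^2 is a perfect square in Q — but 249·226 = 56274 is not a perfect square (since 249 and 226 are distinct squarefree integers). Contradiction. Hence √226 ∉ Q(√249), so x^2 - 226 stays irreducible over Q(√249) and [Q(√249, √226) : Q(√249)] = 2. By the tower law, [Q(√249, √226) : Q] = 2 · 2 = 4.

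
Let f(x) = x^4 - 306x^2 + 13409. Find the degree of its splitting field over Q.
[K : Q] = 4

Solving the quadratic in x^2: x^2 = (306 ± √(306^2 - 4·13409))/2 = (306 ± √40000)/2 = (306 ± 200)/2, giving x^2 = 253 or x^2 = 53. So f(x) = (x^2 - 253)(x^2 - 53) and the roots of f are ±√253, ±√53. Hence the splitting field is K = Q(√253, √53). Since 253 and 53 are distinct squarefree integers > 1, their product 13409 is not a perfect square, so √53 ∉ Q(√253). By the tower law [K:Q] = [Q(√253,√53):Q(√253)] · [Q(√253):Q] = 2 · 2 = 4.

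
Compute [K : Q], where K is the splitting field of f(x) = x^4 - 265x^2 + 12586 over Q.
[K : Q] = 4

Solving the quadratic in x^2: x^2 = (265 ± √(265^2 - 4·12586))/2 = (265 ± √19881)/2 = (265 ± 141)/2, giving x^2 = 62 or x^2 = 203. So f(x) = (x^2 - 62)(x^2 - 203) and the roots of f are ±√62, ±√203. Hence the splitting field is K = Q(√62, √203). Since 62 and 203 are distinct squarefree integers > 1, their product 12586 is not a perfect square, so √203 ∉ Q(√62). By the tower law [K:Q] = [Q(√62,√203):Q(√62)] · [Q(√62):Q] = 2 · 2 = 4.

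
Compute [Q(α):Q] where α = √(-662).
[Q(α):Q] = 2

[Q(α):Q] equals the degree of the minimal polynomial of α. Here α^2 = -662 and x^2 + 662 is irreducible (d = -662 is squarefree, ≠ 1, hence not a square), so deg(m_α) = 2. Thus [Q(α):Q] = 2.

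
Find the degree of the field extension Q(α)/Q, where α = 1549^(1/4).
[Q(α):Q] = 4

α is a root of x^4 - 1549. By Eisenstein's criterion at the prime p = 1549 (which divides the constant term 1549 but p^2 = 2399401 does not, since 1549 is squarefree), x^4 - 1549 is irreducible over Q. Hence [Q(α):Q] = 4.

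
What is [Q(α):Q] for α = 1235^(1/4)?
[Q(α):Q] = 4

α is a root of x^4 - 1235. By Eisenstein's criterion at the prime p = 5 (which divides the constant term 1235 but p^2 = 25 does not, since 1235 is squarefree), x^4 - 1235 is irreducible over Q. Hence [Q(α):Q] = 4.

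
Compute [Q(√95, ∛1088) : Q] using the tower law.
[Q(√95, ∛1088) : Q] = 6

Let L = Q(√95, ∛1088). Since Q(√95) ⊂ L and [Q(√95):Q] = 2, the tower law gives 2 | [L:Q]. Likewise Q(∛1088) ⊂ L with [Q(∛1088):Q] = 3 (because 1088 is not a perfect cube), so 3 | [L:Q]. As gcd(2,3) = 1, [L:Q] is divisible by 6. Conversely L is generated over Q by √95 and ∛1088, so [L:Q] ≤ 2·3 = 6. Therefore [Q(√95, ∛1088) : Q] = 6.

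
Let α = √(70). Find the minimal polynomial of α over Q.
m_α(x) = x^2 - 70

α satisfies α^2 - 70 = 0, so x^2 - 70 annihilates α. Since d = 70 is squarefree and ≠ 1, it is not a perfect square in Q, so x^2 - 70 has no rational root and is therefore irreducible over Q (a degree-2 polynomial over a field is irreducible iff it has no root). Hence m_α(x) = x^2 - 70.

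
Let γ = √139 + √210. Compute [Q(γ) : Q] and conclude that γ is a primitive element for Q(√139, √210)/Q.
[Q(γ) : Q] = 4 (equivalently, Q(γ) = Q(√139, √210))

Obviously Q(γ) ⊆ Q(√139, √210), and [Q(√139, √210):Q] = 4 (since 139, 210 are distinct squarefree integers > 1 with 29190 not a perfect square). To show equality we compute the minimal polynomial of γ. From γ = √139 + √210: γ^2 = 139 + 2√(29190) + 210 = 349 + 2√(29190), so γ^2 - 349 = 2√(29190); squaring, (γ^2 - 349)^2 = 4·29190, i.e. γ^4 - 698γ^2 + 121801 - 116760 = 0, i.e. γ^4 - 698γ^2 + 5041 = 0. So γ is a root of x^4 - 698x^2 + 5041. This polynomial is irreducible over Q: it has no rational root (each ±√139 ± √210 is irrational), and any factorization into two quadratics over Q would force √(29190) ∈ Q (pairing opposite roots) or √139, √210 ∈ Q (other pairings), all impossible. Hence [Q(γ):Q] = 4 = [Q(√139, √210):Q], so Q(γ) = Q(√139, √210).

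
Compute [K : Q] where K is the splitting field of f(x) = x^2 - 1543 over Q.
[K : Q] = 2

f(x) = x^2 - 1543 factors as (x - √1543)(x + √1543). The splitting field is K = Q(√1543). Since 1543 is squarefree and > 1, it is not a perfect square, so x^2 - 1543 is irreducible over Q and [Q(√1543) : Q] = 2. Hence [K : Q] = 2.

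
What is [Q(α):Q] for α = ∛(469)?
[Q(α):Q] = 3

The minimal polynomial of α is x^3 - 469, irreducible over Q since 469 is not a perfect cube (so x^3 - 469 has no rational root). Hence [Q(α):Q] = deg(m_α) = 3.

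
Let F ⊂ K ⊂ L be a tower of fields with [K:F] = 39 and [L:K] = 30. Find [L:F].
[L:F] = 1170

The tower law says that for any tower of field extensions F ⊂ K ⊂ L with finite degrees, [L:F] = [L:K] · [K:F]. Here this gives [L:F] = 30 · 39 = 1170.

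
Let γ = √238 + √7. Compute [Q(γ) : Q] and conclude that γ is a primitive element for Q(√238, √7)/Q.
[Q(γ) : Q] = 4 (equivalently, Q(γ) = Q(√238, √7))

Obviously Q(γ) ⊆ Q(√238, √7), and [Q(√238, √7):Q] = 4 (since 238, 7 are distinct squarefree integers > 1 with 1666 not a perfect square). To show equality we compute the minimal polynomial of γ. From γ = √238 + √7: γ^2 = 238 + 2√(1666) + 7 = 245 + 2√(1666), so γ^2 - 245 = 2√(1666); squaring, (γ^2 - 245)^2 = 4·1666, i.e. γ^4 - 490γ^2 + 60025 - 6664 = 0, i.e. γ^4 - 490γ^2 + 53361 = 0. So γ is a root of x^4 - 490x^2 + 53361. This polynomial is irreducible over Q: it has no rational root (each ±√238 ± √7 is irrational), and any factorization into two quadratics over Q would force √(1666) ∈ Q (pairing opposite roots) or √238, √7 ∈ Q (other pairings), all impossible. Hence [Q(γ):Q] = 4 = [Q(√238, √7):Q], so Q(γ) = Q(√238, √7).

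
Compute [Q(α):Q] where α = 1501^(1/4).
[Q(α):Q] = 4

α is a root of x^4 - 1501. By Eisenstein's criterion at the prime p = 19 (which divides the constant term 1501 but p^2 = 361 does not, since 1501 is squarefree), x^4 - 1501 is irreducible over Q. Hence [Q(α):Q] = 4.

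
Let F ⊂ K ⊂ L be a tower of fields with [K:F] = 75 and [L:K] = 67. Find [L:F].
[L:F] = 5025

The tower law says that for any tower of field extensions F ⊂ K ⊂ L with finite degrees, [L:F] = [L:K] · [K:F]. Here this gives [L:F] = 67 · 75 = 5025.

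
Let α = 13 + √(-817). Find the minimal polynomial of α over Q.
m_α(x) = x^2 - 26x + 986

From α - 13 = √(-817), squaring gives (α - 13)^2 = -817, i.e. α^2 - 26α + 169 = -817, so α^2 - 26α + 986 = 0. The discriminant of x^2 - 26x + 986 is (-26)^2 - 4·(986) = 676 - 3944 = -3268, and 4·(-817) is not a perfect square in Q since -817 is squarefree and ≠ 1. Hence x^2 - 26x + 986 is irreducible over Q and is the minimal polynomial of α.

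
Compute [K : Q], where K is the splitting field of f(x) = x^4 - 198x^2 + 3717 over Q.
[K : Q] = 4

Solving the quadratic in x^2: x^2 = (198 ± √(198^2 - 4·3717))/2 = (198 ± √24336)/2 = (198 ± 156)/2, giving x^2 = 21 or x^2 = 177. So f(x) = (x^2 - 21)(x^2 - 177) and the roots of f are ±√21, ±√177. Hence the splitting field is K = Q(√21, √177). Since 21 and 177 are distinct squarefree integers > 1, their product 3717 is not a perfect square, so √177 ∉ Q(√21). By the tower law [K:Q] = [Q(√21,√177):Q(√21)] · [Q(√21):Q] = 2 · 2 = 4.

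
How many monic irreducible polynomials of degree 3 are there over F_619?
There are 79058680 monic irreducible polynomials of degree 3 over F_619

Each element of F_{619^3} that lies in no proper subfield is a root of exactly one monic irreducible of degree 3 over F_619, and each such polynomial has 3 distinct roots in F_{619^3}. By Möbius inversion the count is N_619(3) = (1/3) Σ_{d|3} μ(3/d) · 619^d = (1/3)(μ(3)·619^1 + μ(1)·619^3) = 237176040/3 = 79058680.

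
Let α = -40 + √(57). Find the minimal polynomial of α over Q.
m_α(x) = x^2 + 80x + 1543

From α + 40 = √(57), squaring gives (α + 40)^2 = 57, i.e. α^2 + 80α + 1600 = 57, so α^2 + 80α + 1543 = 0. The discriminant of x^2 + 80x + 1543 is (80)^2 - 4·(1543) = 6400 - 6172 = 228, and 4·(57) is not a perfect square in Q since 57 is squarefree and ≠ 1. Hence x^2 + 80x + 1543 is irreducible over Q and is the minimal polynomial of α.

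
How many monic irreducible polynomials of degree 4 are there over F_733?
There are 72169733058 monic irreducible polynomials of degree 4 over F_733

Each element of F_{733^4} that lies in no proper subfield is a root of exactly one monic irreducible of degree 4 over F_733, and each such polynomial has 4 distinct roots in F_{733^4}. By Möbius inversion the count is N_733(4) = (1/4) Σ_{d|4} μ(4/d) · 733^d = (1/4)(μ(4)·733^1 + μ(2)·733^2 + μ(1)·733^4) = 288678932232/4 = 72169733058.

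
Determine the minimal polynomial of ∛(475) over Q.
m_α(x) = x^3 - 475

α satisfies α^3 = 475, so x^3 - 475 annihilates α. By the rational root test, a rational root p/q (in lowest terms) of x^3 - 475 would satisfy p^3 = 475 q^3, forcing q = 1 and p^3 = 475; but 475 is not a perfect cube, contradiction. A monic cubic over Q with no rational root is irreducible (any nontrivial factorization would include a linear factor). Hence x^3 - 475 is the minimal polynomial of α, and in particular [Q(α):Q] = 3.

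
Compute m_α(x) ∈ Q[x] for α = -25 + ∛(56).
m_α(x) = x^3 + 75x^2 + 1875x + 15569

Set β = α + 25 = ∛(56), so β^3 = 56. Then (α + 25)^3 - 56 = 0, i.e. α is a root of g(x) = (x + 25)^3 - 56 = x^3 + 75x^2 + 1875x + 15569. Since g(x) = h(x + 25) where h(x) = x^3 - 56, and h is irreducible over Q (because 56 is not a perfect cube, so h has no rational root, and a monic cubic with no rational root is irreducible), g is also irreducible (irreducibility is preserved under the substitution x → x + 25). Hence m_α(x) = x^3 + 75x^2 + 1875x + 15569.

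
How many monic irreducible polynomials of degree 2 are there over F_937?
There are 438516 monic irreducible polynomials of degree 2 over F_937

Each element of F_{937^2} that lies in no proper subfield is a root of exactly one monic irreducible of degree 2 over F_937, and each such polynomial has 2 distinct roots in F_{937^2}. By Möbius inversion the count is N_937(2) = (1/2) Σ_{d|2} μ(2/d) · 937^d = (1/2)(μ(2)·937^1 + μ(1)·937^2) = 877032/2 = 438516.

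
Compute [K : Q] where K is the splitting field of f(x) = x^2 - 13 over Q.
[K : Q] = 2

f(x) = x^2 - 13 factors as (x - √13)(x + √13). The splitting field is K = Q(√13). Since 13 is squarefree and > 1, it is not a perfect square, so x^2 - 13 is irreducible over Q and [Q(√13) : Q] = 2. Hence [K : Q] = 2.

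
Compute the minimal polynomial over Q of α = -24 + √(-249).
m_α(x) = x^2 + 48x + 825

From α + 24 = √(-249), squaring gives (α + 24)^2 = -249, i.e. α^2 + 48α + 576 = -249, so α^2 + 48α + 825 = 0. The discriminant of x^2 + 48x + 825 is (48)^2 - 4·(825) = 2304 - 3300 = -996, and 4·(-249) is not a perfect square in Q since -249 is squarefree and ≠ 1. Hence x^2 + 48x + 825 is irreducible over Q and is the minimal polynomial of α.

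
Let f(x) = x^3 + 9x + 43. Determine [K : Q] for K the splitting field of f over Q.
[K : Q] = 6

By the rational root test, any rational root of the monic integer polynomial f(x) = x^3 + 9x + 43 must be an integer dividing the constant term 43, i.e. one of ±{1, 43}. Evaluating: f(1) = 53, f(-1) = 33, f(43) = 79937, f(-43) = -79851; none is 0, so f has no rational root and is therefore irreducible over Q (a cubic with no linear factor over a field is irreducible). For an irreducible cubic, the Galois group is A_3 or S_3 according as the discriminant disc(f) = -4a^3 - 27b^2 = -4·(9)^3 - 27·(43)^2 = -52839 is or is not a square in Q. Here disc(f) = -52839 is not a perfect square in Q, so the Galois group of f over Q is not contained in A_3 and must be all of S_3. The splitting field has degree |S_3| = 6 over Q, so [K : Q] = 6.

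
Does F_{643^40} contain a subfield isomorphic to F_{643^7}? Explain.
No: F_{643^7} is not a subfield of F_{643^40}

F_{p^m} embeds in F_{p^n} iff m | n. Here 7 ∤ 40 (since 40 = 5·7 + 5 with remainder 5 ≠ 0), so F_{643^7} is not a subfield of F_{643^40}. Equivalently: if it were, the tower law would give 7 = [F_{643^7}:F_643] dividing [F_{643^40}:F_643] = 40, contradiction.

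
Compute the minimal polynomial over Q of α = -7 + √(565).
m_α(x) = x^2 + 14x - 516

From α + 7 = √(565), squaring gives (α + 7)^2 = 565, i.e. α^2 + 14α + 49 = 565, so α^2 + 14α - 516 = 0. The discriminant of x^2 + 14x - 516 is (14)^2 - 4·(-516) = 196 + 2064 = 2260, and 4·(565) is not a perfect square in Q since 565 is squarefree and ≠ 1. Hence x^2 + 14x - 516 is irreducible over Q and is the minimal polynomial of α.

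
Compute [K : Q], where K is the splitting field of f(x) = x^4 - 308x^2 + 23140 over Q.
[K : Q] = 4

Solving the quadratic in x^2: x^2 = (308 ± √(308^2 - 4·23140))/2 = (308 ± √2304)/2 = (308 ± 48)/2, giving x^2 = 178 or x^2 = 130. So f(x) = (x^2 - 178)(x^2 - 130) and the roots of f are ±√178, ±√130. Hence the splitting field is K = Q(√178, √130). Since 178 and 130 are distinct squarefree integers > 1, their product 23140 is not a perfect square, so √130 ∉ Q(√178). By the tower law [K:Q] = [Q(√178,√130):Q(√178)] · [Q(√178):Q] = 2 · 2 = 4.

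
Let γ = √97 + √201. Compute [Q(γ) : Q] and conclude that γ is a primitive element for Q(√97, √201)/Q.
[Q(γ) : Q] = 4 (equivalently, Q(γ) = Q(√97, √201))

Obviously Q(γ) ⊆ Q(√97, √201), and [Q(√97, √201):Q] = 4 (since 97, 201 are distinct squarefree integers > 1 with 19497 not a perfect square). To show equality we compute the minimal polynomial of γ. From γ = √97 + √201: γ^2 = 97 + 2√(19497) + 201 = 298 + 2√(19497), so γ^2 - 298 = 2√(19497); squaring, (γ^2 - 298)^2 = 4·19497, i.e. γ^4 - 596γ^2 + 88804 - 77988 = 0, i.e. γ^4 - 596γ^2 + 10816 = 0. So γ is a root of x^4 - 596x^2 + 10816. This polynomial is irreducible over Q: it has no rational root (each ±√97 ± √201 is irrational), and any factorization into two quadratics over Q would force √(19497) ∈ Q (pairing opposite roots) or √97, √201 ∈ Q (other pairings), all impossible. Hence [Q(γ):Q] = 4 = [Q(√97, √201):Q], so Q(γ) = Q(√97, √201).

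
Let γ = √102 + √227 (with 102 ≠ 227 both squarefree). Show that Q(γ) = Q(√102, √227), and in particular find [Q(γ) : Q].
[Q(γ) : Q] = 4 (equivalently, Q(γ) = Q(√102, √227))

Obviously Q(γ) ⊆ Q(√102, √227), and [Q(√102, √227):Q] = 4 (since 102, 227 are distinct squarefree integers > 1 with 23154 not a perfect square). To show equality we compute the minimal polynomial of γ. From γ = √102 + √227: γ^2 = 102 + 2√(23154) + 227 = 329 + 2√(23154), so γ^2 - 329 = 2√(23154); squaring, (γ^2 - 329)^2 = 4·23154, i.e. γ^4 - 658γ^2 + 108241 - 92616 = 0, i.e. γ^4 - 658γ^2 + 15625 = 0. So γ is a root of x^4 - 658x^2 + 15625. This polynomial is irreducible over Q: it has no rational root (each ±√102 ± √227 is irrational), and any factorization into two quadratics over Q would force √(23154) ∈ Q (pairing opposite roots) or √102, √227 ∈ Q (other pairings), all impossible. Hence [Q(γ):Q] = 4 = [Q(√102, √227):Q], so Q(γ) = Q(√102, √227).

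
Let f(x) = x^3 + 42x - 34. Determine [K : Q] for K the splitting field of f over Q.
[K : Q] = 6

By the rational root test, any rational root of the monic integer polynomial f(x) = x^3 + 42x - 34 must be an integer dividing the constant term -34, i.e. one of ±{1, 2, 17, 34}. Evaluating: f(1) = 9, f(-1) = -77, f(2) = 58, f(-2) = -126, f(17) = 5593, f(-17) = -5661, f(34) = 40698, f(-34) = -40766; none is 0, so f has no rational root and is therefore irreducible over Q (a cubic with no linear factor over a field is irreducible). For an irreducible cubic, the Galois group is A_3 or S_3 according as the discriminant disc(f) = -4a^3 - 27b^2 = -4·(42)^3 - 27·(-34)^2 = -327564 is or is not a square in Q. Here disc(f) = -327564 is not a perfect square in Q, so the Galois group of f over Q is not contained in A_3 and must be all of S_3. The splitting field has degree |S_3| = 6 over Q, so [K : Q] = 6.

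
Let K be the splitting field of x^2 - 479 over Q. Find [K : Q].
[K : Q] = 2

f(x) = x^2 - 479 factors as (x - √479)(x + √479). The splitting field is K = Q(√479). Since 479 is squarefree and > 1, it is not a perfect square, so x^2 - 479 is irreducible over Q and [Q(√479) : Q] = 2. Hence [K : Q] = 2.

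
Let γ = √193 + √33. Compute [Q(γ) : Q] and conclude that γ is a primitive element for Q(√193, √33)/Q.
[Q(γ) : Q] = 4 (equivalently, Q(γ) = Q(√193, √33))

Obviously Q(γ) ⊆ Q(√193, √33), and [Q(√193, √33):Q] = 4 (since 193, 33 are distinct squarefree integers > 1 with 6369 not a perfect square). To show equality we compute the minimal polynomial of γ. From γ = √193 + √33: γ^2 = 193 + 2√(6369) + 33 = 226 + 2√(6369), so γ^2 - 226 = 2√(6369); squaring, (γ^2 - 226)^2 = 4·6369, i.e. γ^4 - 452γ^2 + 51076 - 25476 = 0, i.e. γ^4 - 452γ^2 + 25600 = 0. So γ is a root of x^4 - 452x^2 + 25600. This polynomial is irreducible over Q: it has no rational root (each ±√193 ± √33 is irrational), and any factorization into two quadratics over Q would force √(6369) ∈ Q (pairing opposite roots) or √193, √33 ∈ Q (other pairings), all impossible. Hence [Q(γ):Q] = 4 = [Q(√193, √33):Q], so Q(γ) = Q(√193, √33).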